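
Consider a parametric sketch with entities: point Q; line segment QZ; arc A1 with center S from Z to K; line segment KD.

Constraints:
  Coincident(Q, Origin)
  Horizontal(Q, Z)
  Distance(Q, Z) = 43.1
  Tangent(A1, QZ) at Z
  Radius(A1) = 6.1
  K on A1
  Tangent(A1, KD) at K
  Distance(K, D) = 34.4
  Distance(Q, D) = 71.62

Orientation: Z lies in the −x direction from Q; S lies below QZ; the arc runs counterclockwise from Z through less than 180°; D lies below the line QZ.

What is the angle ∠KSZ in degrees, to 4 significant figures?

66.65°

Q is at the origin; Q and Z share the same y with |QZ| = 43.1 and Z on the −x side, so Z = (-43.10, 0.000). Since A1 is tangent to QZ there, SZ ⟂ QZ, so S = Z + (0, -6.1) = (-43.10, -6.100). Since SK ⟂ KD (tangency), |SD| = √(6.1² + 34.4²) = 34.94 regardless of where K sits on A1. So D lies on both circle(Q, 71.62) and circle(S, 34.94); the below-QZ intersection is D = (-62.34, -35.26). K is the foot of the tangent from D: K = (-48.70, -3.682).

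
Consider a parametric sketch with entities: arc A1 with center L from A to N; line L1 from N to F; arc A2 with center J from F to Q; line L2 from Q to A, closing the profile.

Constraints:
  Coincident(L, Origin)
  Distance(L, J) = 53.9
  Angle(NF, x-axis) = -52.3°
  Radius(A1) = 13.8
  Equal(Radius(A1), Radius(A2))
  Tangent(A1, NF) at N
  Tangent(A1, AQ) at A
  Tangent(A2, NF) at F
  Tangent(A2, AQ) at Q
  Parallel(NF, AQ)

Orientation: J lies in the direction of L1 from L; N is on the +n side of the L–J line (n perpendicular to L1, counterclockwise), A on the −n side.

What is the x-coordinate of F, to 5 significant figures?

43.880

The slot axis is L1's direction at -52.3°, so u = (cos -52.3°, sin -52.3°) = (0.61153, -0.79122) and n = (−sin -52.3°, cos -52.3°) = (0.79122, 0.61153). L is at the origin and J lies 53.9 along u from L, so J = 53.9·u = (32.961, -42.647). Tangency of A1 to both parallel lines with radius 13.8 puts N and A at L ± 13.8·n: N = (10.919, 8.4391), A = (-10.919, -8.4391). Equal radii place F and Q the same way about J: F = J + 13.8·n = (43.880, -34.208), Q = J − 13.8·n = (22.042, -51.086). So F.x = 43.880.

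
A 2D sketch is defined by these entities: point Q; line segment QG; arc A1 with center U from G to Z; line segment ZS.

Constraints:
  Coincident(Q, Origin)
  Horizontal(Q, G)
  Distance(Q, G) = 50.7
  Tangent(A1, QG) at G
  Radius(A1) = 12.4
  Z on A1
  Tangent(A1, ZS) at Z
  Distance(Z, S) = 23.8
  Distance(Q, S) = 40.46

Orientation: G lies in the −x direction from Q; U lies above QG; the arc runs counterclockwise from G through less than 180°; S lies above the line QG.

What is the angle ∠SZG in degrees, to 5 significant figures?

148.20°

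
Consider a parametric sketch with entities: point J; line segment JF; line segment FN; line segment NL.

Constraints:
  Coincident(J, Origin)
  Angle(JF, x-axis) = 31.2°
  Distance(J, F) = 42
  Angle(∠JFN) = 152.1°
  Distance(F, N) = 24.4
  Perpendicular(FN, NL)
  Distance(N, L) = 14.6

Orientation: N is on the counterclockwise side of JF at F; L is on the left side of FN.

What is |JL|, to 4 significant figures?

61.73

∠JFN = 152.1°, so FN runs at 31.2° + (180° − 152.1°) = 59.10° from the x-axis; with |FN| = 24.4, N = F + 24.4·(cos 59.10°, sin 59.10°) = (48.46, 42.69). FN is perpendicular to NL; with |NL| = 14.6 on the left of FN, L = N + 14.6·(-0.8581, 0.5135) = (35.93, 50.19). Then |JL| = |L − J| = 61.73.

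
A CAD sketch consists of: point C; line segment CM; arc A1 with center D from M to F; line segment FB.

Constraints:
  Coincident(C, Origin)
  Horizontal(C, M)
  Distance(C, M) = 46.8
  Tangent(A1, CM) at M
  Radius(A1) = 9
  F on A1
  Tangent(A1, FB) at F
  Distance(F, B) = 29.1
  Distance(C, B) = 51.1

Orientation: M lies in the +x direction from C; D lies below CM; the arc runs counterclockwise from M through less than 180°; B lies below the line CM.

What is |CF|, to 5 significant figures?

38.709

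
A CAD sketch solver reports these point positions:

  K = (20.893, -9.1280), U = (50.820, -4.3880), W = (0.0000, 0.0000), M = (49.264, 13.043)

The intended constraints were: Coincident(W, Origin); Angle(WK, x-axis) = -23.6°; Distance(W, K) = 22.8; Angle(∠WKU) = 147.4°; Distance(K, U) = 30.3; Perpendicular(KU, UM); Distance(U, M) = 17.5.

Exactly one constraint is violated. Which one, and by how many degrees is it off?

Perpendicular(KU, UM) — off by 3.90°.

W = (0.00, 0.00) ✓; WK at -23.60° ✓; |WK| = 22.80 ✓; ∠WKU = 147.4° ✓; |KU| = 30.30 ✓; ∠(KU, UM) = 86.10° ✗; |UM| = 17.50 ✓.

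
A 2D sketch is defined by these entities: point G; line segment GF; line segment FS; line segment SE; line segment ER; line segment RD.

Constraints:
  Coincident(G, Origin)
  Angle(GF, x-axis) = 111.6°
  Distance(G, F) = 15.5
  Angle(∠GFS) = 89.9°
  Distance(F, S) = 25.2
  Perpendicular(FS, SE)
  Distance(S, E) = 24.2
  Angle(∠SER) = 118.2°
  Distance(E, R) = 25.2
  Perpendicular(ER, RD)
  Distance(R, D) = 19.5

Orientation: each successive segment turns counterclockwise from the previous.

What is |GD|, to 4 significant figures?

7.126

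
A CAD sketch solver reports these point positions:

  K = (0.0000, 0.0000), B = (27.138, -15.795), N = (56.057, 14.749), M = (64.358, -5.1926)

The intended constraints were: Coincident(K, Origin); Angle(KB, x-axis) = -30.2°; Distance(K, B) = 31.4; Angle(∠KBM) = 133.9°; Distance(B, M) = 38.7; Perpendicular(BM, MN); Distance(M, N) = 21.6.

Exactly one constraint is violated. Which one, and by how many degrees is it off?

Perpendicular(BM, MN) — off by 6.70°.

K = (0.00, 0.00) ✓; KB at -30.20° ✓; |KB| = 31.40 ✓; ∠KBM = 133.9° ✓; |BM| = 38.70 ✓; ∠(BM, MN) = 96.70° ✗; |MN| = 21.60 ✓.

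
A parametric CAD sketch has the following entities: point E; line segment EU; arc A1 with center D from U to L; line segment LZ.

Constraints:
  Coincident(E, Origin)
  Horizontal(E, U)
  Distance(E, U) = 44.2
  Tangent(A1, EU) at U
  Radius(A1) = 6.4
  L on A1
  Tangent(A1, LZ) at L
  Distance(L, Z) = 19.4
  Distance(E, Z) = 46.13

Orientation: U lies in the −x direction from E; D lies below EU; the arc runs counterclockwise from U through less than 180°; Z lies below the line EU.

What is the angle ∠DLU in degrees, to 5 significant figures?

27.276°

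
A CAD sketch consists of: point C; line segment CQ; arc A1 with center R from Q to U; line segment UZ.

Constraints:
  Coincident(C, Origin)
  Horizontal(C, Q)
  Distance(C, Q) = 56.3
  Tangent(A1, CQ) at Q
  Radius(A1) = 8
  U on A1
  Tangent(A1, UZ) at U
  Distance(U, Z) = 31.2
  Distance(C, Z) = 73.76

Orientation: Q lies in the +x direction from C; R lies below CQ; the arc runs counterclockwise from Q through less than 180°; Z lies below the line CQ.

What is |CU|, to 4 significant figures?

50.34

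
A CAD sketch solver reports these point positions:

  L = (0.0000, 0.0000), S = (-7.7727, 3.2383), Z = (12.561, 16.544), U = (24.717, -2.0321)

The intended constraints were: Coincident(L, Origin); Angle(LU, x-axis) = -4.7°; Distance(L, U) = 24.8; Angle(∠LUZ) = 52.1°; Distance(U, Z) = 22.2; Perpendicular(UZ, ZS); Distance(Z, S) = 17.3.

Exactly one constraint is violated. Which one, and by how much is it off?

Distance(Z, S) = 17.3 — off by 7.00.

L = (0.00, 0.00) ✓; LU at -4.700° ✓; |LU| = 24.80 ✓; ∠LUZ = 52.10° ✓; |UZ| = 22.20 ✓; ∠(UZ, ZS) = 90.00° ✓; |ZS| = 24.30 ✗.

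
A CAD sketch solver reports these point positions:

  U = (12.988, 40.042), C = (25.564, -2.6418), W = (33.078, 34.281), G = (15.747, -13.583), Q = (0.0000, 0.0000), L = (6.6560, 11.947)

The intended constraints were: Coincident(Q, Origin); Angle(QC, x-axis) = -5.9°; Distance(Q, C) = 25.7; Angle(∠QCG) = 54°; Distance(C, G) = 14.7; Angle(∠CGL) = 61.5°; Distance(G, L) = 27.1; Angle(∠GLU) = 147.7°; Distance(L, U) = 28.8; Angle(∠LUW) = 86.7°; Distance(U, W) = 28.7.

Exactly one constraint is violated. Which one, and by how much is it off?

Distance(U, W) = 28.7 — off by 7.80.

Q = (0.00, 0.00) ✓; QC at -5.900° ✓; |QC| = 25.70 ✓; ∠QCG = 54.00° ✓; |CG| = 14.70 ✓; ∠CGL = 61.50° ✓; |GL| = 27.10 ✓; ∠GLU = 147.7° ✓; |LU| = 28.80 ✓; ∠LUW = 86.70° ✓; |UW| = 20.90 ✗.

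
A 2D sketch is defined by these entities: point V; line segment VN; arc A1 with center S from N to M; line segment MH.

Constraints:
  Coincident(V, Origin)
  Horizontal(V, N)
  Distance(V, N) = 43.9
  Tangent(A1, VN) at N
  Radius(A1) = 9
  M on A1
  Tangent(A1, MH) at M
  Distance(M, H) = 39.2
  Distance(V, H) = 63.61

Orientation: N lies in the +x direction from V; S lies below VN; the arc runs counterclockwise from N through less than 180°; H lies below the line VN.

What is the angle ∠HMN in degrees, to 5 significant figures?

130.98°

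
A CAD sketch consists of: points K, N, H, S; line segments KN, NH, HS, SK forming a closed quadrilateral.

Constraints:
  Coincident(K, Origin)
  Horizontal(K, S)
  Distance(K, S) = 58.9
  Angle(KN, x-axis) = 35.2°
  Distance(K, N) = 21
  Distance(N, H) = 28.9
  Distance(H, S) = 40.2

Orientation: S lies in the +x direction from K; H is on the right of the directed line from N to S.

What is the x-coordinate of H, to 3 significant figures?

22.2

Checks: K.y = 0.00, S.y = 0.00 ✓; |NH| = 28.90 ✓; |HS| = 40.20 ✓.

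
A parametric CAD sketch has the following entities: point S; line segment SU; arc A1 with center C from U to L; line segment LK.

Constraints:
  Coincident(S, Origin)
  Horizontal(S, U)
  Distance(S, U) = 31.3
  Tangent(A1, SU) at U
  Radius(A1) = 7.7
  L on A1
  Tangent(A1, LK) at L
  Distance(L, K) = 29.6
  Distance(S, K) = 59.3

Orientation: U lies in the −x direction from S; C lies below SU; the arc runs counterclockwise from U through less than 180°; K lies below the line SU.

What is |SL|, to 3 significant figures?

38.7

Checks: |CL| = 7.700 ✓; ∠(CL, LK) = 90.00° ✓; |LK| = 29.60 ✓; |SK| = 59.30 ✓.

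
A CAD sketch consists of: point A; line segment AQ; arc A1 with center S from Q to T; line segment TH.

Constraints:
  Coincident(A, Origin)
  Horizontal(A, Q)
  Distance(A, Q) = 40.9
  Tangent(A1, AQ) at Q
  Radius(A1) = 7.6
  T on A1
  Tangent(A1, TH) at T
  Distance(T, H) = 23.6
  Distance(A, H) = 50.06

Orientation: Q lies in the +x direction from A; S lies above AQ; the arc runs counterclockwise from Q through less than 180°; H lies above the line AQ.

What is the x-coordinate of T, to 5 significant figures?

47.848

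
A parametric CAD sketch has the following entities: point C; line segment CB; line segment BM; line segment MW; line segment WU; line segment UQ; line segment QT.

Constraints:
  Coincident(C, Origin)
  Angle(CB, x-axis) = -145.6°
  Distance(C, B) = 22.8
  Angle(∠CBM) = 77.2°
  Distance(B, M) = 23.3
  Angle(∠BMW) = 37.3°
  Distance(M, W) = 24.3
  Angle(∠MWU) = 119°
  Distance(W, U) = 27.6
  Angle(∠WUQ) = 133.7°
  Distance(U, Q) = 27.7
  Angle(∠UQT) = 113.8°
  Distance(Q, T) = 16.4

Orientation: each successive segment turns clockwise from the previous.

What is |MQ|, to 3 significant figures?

58.5

C is at the origin; CB runs at -145.6° with length 22.8, so B = (-18.8, -12.9). ∠CBM = 77.2° gives BM at 112° from the x-axis; with |BM| = 23.3, M = (-27.4, 8.78). ∠BMW = 37.3° gives MW at -31.1° from the x-axis; with |MW| = 24.3, W = (-6.58, -3.77). ∠MWU = 119.0° gives WU at -92.1° from the x-axis; with |WU| = 27.6, U = (-7.59, -31.4). ∠WUQ = 133.7° gives UQ at -138° from the x-axis; with |UQ| = 27.7, Q = (-28.3, -49.7). Then |MQ| = |Q − M| = 58.5.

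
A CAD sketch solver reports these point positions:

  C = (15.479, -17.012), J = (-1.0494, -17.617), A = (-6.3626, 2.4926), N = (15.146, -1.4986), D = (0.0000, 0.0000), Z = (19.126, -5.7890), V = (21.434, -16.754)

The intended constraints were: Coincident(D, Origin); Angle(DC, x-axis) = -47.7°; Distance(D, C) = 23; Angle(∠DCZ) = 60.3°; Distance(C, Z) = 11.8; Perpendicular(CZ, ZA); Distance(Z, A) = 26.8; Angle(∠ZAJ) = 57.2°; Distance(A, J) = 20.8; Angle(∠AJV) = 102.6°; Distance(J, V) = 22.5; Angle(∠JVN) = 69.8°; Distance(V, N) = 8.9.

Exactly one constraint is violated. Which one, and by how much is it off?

Distance(V, N) = 8.9 — off by 7.60.

D = (0.00, 0.00) ✓; DC at -47.70° ✓; |DC| = 23.00 ✓; ∠DCZ = 60.30° ✓; |CZ| = 11.80 ✓; ∠(CZ, ZA) = 90.00° ✓; |ZA| = 26.80 ✓; ∠ZAJ = 57.20° ✓; |AJ| = 20.80 ✓; ∠AJV = 102.6° ✓; |JV| = 22.50 ✓; ∠JVN = 69.80° ✓; |VN| = 16.50 ✗.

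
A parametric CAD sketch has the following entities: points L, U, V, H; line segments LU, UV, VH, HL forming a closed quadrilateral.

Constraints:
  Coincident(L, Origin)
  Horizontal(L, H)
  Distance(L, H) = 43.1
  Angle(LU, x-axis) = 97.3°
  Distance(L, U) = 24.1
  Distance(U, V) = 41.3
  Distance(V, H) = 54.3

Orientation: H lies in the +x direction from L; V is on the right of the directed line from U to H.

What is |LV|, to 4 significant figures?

19.02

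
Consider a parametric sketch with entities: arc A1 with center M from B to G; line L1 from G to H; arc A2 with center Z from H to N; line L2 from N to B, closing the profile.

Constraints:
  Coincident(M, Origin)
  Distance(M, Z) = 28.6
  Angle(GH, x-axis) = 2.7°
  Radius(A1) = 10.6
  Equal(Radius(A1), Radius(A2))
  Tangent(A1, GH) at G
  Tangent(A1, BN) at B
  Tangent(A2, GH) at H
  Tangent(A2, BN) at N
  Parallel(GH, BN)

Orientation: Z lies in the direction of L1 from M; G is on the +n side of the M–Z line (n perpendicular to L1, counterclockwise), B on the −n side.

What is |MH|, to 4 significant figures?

30.50

The slot axis is L1's direction at 2.7°, so u = (cos 2.7°, sin 2.7°) = (0.9989, 0.04711) and n = (−sin 2.7°, cos 2.7°) = (-0.04711, 0.9989). M is at the origin and Z lies 28.6 along u from M, so Z = 28.6·u = (28.57, 1.347). Tangency of A1 to both parallel lines with radius 10.6 puts G and B at M ± 10.6·n: G = (-0.4993, 10.59), B = (0.4993, -10.59). Equal radii place H and N the same way about Z: H = Z + 10.6·n = (28.07, 11.94), N = Z − 10.6·n = (29.07, -9.241). Then |MH| = |H − M| = 30.50.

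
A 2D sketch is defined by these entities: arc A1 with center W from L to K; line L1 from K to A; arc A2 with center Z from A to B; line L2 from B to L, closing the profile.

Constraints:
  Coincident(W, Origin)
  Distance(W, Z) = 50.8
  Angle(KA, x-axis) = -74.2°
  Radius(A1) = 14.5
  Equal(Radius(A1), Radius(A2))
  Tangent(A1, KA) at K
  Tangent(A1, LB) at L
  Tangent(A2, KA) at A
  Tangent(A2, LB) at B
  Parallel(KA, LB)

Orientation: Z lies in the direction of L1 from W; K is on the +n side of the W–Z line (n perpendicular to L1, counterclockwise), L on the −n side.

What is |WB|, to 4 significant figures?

52.83

The slot axis is L1's direction at -74.2°, so u = (cos -74.2°, sin -74.2°) = (0.2723, -0.9622) and n = (−sin -74.2°, cos -74.2°) = (0.9622, 0.2723). W is at the origin and Z lies 50.8 along u from W, so Z = 50.8·u = (13.83, -48.88). Tangency of A1 to both parallel lines with radius 14.5 puts K and L at W ± 14.5·n: K = (13.95, 3.948), L = (-13.95, -3.948). Equal radii place A and B the same way about Z: A = Z + 14.5·n = (27.78, -44.93), B = Z − 14.5·n = (-0.1203, -52.83). Then |WB| = |B − W| = 52.83.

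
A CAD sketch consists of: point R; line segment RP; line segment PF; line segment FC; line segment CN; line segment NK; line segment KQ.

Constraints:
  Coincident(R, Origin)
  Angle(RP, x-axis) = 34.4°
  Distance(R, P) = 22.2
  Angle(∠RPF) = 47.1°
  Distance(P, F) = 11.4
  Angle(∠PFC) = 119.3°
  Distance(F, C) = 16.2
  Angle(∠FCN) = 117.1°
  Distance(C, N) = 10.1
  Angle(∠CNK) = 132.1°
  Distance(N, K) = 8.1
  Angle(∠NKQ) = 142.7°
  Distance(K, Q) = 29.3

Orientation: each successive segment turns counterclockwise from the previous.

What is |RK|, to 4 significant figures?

12.00

R is at the origin; RP runs at 34.4° with length 22.2, so P = (18.32, 12.54). ∠RPF = 47.1° gives PF at 167.3° from the x-axis; with |PF| = 11.4, F = (7.196, 15.05). ∠PFC = 119.3° gives FC at -132.0° from the x-axis; with |FC| = 16.2, C = (-3.643, 3.010). ∠FCN = 117.1° gives CN at -69.10° from the x-axis; with |CN| = 10.1, N = (-0.04044, -6.426). ∠CNK = 132.1° gives NK at -21.20° from the x-axis; with |NK| = 8.1, K = (7.511, -9.355). Then |RK| = |K − R| = 12.00.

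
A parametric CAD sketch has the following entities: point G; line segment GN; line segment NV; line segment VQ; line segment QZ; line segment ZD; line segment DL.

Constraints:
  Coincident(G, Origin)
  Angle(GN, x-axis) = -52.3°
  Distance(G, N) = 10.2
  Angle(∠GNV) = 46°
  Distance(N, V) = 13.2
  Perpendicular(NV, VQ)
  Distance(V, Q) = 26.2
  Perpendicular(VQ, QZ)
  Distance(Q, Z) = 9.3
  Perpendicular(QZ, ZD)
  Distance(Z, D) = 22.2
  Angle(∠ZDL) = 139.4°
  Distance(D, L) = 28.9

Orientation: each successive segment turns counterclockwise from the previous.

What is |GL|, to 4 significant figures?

29.72

G is at the origin; GN runs at -52.3° with length 10.2, so N = (6.238, -8.070). ∠GNV = 46.0° gives NV at 81.70° from the x-axis; with |NV| = 13.2, V = (8.143, 4.991). The perpendicularity gives VQ at right angles to NV, so VQ runs at 171.7°; with |VQ| = 26.2, Q = (-17.78, 8.773). VQ ⟂ QZ, so QZ runs at -98.30°; with |QZ| = 9.3, Z = (-19.13, -0.4292). The perpendicularity gives ZD at right angles to QZ, so ZD runs at -8.300°; with |ZD| = 22.2, D = (2.842, -3.634). ∠ZDL = 139.4° gives DL at 32.30° from the x-axis; with |DL| = 28.9, L = (27.27, 11.81). Then |GL| = |L − G| = 29.72.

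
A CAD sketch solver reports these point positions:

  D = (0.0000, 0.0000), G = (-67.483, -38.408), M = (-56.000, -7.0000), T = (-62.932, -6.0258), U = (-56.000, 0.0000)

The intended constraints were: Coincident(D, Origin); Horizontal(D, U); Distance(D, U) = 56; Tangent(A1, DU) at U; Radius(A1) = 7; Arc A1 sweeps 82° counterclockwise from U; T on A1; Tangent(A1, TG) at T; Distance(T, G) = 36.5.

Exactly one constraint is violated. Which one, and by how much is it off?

Distance(T, G) = 36.5 — off by 3.80.

D = (0.00, 0.00) ✓; D.y = 0.00, U.y = 0.00 ✓; |DU| = 56.00 ✓; ∠(MU, UD) = 90.00° ✓; |MU| = 7.000 ✓; bearing(M→T) − bearing(M→U) = 82.00° ✓; |MT| = 7.000 ✓; ∠(MT, TG) = 90.00° ✓; |TG| = 32.70 ✗.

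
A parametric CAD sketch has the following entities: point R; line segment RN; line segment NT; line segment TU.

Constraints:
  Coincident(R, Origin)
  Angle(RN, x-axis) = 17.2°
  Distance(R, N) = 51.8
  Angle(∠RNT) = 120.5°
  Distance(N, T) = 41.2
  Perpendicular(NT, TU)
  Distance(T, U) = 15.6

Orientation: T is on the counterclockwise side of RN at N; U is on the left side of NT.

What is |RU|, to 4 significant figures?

73.47

∠RNT = 120.5°, so NT runs at 17.2° + (180° − 120.5°) = 76.70° from the x-axis; with |NT| = 41.2, T = N + 41.2·(cos 76.70°, sin 76.70°) = (58.96, 55.41). NT is perpendicular to TU; with |TU| = 15.6 on the left of NT, U = T + 15.6·(-0.9732, 0.2300) = (43.78, 59.00). Then |RU| = |U − R| = 73.47.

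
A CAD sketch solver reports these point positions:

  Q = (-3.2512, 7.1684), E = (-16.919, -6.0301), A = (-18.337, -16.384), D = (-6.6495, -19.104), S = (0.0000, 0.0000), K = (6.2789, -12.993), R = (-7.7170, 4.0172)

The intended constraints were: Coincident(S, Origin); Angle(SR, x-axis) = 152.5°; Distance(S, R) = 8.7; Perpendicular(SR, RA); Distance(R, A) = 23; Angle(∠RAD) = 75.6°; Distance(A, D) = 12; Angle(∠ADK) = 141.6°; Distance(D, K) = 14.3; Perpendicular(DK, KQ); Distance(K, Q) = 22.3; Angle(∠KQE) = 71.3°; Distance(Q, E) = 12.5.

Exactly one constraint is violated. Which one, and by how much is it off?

Distance(Q, E) = 12.5 — off by 6.50.

S = (0.00, 0.00) ✓; SR at 152.5° ✓; |SR| = 8.700 ✓; ∠(SR, RA) = 90.00° ✓; |RA| = 23.00 ✓; ∠RAD = 75.60° ✓; |AD| = 12.00 ✓; ∠ADK = 141.6° ✓; |DK| = 14.30 ✓; ∠(DK, KQ) = 90.00° ✓; |KQ| = 22.30 ✓; ∠KQE = 71.30° ✓; |QE| = 19.00 ✗.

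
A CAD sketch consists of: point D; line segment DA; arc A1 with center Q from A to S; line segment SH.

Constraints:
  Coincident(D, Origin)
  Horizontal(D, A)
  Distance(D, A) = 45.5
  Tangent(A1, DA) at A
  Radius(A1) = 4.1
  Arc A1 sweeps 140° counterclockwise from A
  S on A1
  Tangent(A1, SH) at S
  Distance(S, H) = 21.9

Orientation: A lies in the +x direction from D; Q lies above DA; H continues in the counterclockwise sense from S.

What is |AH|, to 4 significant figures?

25.58

On A1, A sits at bearing -90° from Q; a 140° counterclockwise sweep puts S at bearing 50°, so S = Q + 4.1·(cos 50°, sin 50°) = (48.14, 7.241). The tangent condition forces QS to be normal to SH, so SH runs along (−sin 50°, cos 50°); with |SH| = 21.9, H = (31.36, 21.32). Then |AH| = |H − A| = 25.58.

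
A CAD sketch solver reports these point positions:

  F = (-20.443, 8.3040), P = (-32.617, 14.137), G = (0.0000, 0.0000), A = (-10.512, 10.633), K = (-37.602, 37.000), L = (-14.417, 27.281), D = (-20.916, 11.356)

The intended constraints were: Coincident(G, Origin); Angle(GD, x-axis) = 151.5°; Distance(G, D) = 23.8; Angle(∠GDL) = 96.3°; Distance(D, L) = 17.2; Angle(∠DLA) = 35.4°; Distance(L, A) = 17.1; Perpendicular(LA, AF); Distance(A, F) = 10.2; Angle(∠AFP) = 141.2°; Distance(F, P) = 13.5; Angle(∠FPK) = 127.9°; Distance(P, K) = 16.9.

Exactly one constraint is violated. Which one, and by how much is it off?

Distance(P, K) = 16.9 — off by 6.50.

G = (0.00, 0.00) ✓; GD at 151.5° ✓; |GD| = 23.80 ✓; ∠GDL = 96.30° ✓; |DL| = 17.20 ✓; ∠DLA = 35.40° ✓; |LA| = 17.10 ✓; ∠(LA, AF) = 90.00° ✓; |AF| = 10.20 ✓; ∠AFP = 141.2° ✓; |FP| = 13.50 ✓; ∠FPK = 127.9° ✓; |PK| = 23.40 ✗.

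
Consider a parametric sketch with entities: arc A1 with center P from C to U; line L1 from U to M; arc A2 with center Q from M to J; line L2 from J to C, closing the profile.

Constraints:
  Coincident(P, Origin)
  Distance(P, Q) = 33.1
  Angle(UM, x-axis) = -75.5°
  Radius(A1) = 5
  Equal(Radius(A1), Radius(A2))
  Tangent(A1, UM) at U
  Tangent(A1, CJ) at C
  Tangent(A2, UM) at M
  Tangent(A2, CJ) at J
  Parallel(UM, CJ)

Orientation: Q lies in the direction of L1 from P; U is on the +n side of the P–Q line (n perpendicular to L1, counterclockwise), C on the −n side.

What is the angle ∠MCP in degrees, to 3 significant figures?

73.2°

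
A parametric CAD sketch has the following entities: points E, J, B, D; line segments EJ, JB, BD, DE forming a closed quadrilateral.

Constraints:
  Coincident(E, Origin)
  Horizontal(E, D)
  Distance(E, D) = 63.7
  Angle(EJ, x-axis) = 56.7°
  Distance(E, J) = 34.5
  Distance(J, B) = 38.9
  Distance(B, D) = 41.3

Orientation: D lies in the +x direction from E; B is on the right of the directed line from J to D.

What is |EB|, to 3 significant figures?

25.5

E is at the origin; ED is horizontal with |ED| = 63.7 and D in +x, so D = (63.7, 0). EJ runs at 56.7° with |EJ| = 34.5, so J = (18.9, 28.8). B is determined by |JB| = 38.9 and |BD| = 41.3 together: it lies at the intersection of circle(J, 38.9) and circle(D, 41.3). With |JD| = 53.2, the foot of the radical line on JD is 24.8 from J and the perpendicular offset is √(38.9² − 24.8²) = 30.0. Taking the right-of-JD solution: B = (23.6, -9.79).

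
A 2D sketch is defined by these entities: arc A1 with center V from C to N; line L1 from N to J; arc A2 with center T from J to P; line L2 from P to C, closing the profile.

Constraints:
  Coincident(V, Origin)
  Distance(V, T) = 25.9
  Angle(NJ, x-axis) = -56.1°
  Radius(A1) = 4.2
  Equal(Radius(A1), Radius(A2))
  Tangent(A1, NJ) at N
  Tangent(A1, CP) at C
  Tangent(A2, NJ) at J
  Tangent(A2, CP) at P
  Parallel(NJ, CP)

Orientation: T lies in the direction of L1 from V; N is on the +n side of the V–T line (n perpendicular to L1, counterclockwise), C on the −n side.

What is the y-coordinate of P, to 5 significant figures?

-23.840

Tangency of A1 to both parallel lines with radius 4.2 puts N and C at V ± 4.2·n: N = (3.4861, 2.3425), C = (-3.4861, -2.3425). Equal radii place J and P the same way about T: J = T + 4.2·n = (17.932, -19.155), P = T − 4.2·n = (10.960, -23.840). So P.y = -23.840.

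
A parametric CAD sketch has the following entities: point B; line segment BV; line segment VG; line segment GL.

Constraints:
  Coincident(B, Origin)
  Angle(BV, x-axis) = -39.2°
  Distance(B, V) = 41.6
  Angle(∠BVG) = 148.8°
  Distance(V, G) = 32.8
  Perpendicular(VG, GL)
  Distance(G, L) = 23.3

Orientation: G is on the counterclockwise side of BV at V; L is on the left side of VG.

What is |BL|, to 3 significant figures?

68.4

B is at the origin; BV runs at -39.2° with length 41.6, so V = 41.6·(cos -39.2°, sin -39.2°) = (32.2, -26.3). ∠BVG = 148.8°, so VG runs at -39.2° + (180° − 148.8°) = -8.00° from the x-axis; with |VG| = 32.8, G = V + 32.8·(cos -8.00°, sin -8.00°) = (64.7, -30.9). VG is perpendicular to GL; with |GL| = 23.3 on the left of VG, L = G + 23.3·(0.139, 0.990) = (68.0, -7.78). Then |BL| = |L − B| = 68.4.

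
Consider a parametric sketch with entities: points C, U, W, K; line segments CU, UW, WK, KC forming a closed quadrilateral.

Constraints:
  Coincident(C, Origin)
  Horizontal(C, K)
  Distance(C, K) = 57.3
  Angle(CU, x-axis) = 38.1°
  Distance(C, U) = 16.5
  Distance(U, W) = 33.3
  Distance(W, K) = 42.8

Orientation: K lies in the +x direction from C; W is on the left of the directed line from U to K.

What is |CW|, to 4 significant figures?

49.53

Checks: |UW| = 33.30 ✓; |WK| = 42.80 ✓.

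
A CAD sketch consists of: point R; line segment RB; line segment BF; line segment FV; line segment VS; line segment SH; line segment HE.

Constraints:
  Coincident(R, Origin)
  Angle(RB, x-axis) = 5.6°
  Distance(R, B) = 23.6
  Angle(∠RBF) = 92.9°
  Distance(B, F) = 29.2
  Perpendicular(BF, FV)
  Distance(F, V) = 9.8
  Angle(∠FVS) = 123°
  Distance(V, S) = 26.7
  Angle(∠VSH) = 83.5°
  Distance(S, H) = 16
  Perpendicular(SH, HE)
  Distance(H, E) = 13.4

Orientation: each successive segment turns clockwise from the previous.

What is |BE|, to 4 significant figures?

12.34

R is at the origin; RB runs at 5.6° with length 23.6, so B = (23.49, 2.303). ∠RBF = 92.9° gives BF at -81.50° from the x-axis; with |BF| = 29.2, F = (27.80, -26.58). The perpendicularity gives FV at right angles to BF, so FV runs at -171.5°; with |FV| = 9.8, V = (18.11, -28.02). ∠FVS = 123.0° gives VS at 131.5° from the x-axis; with |VS| = 26.7, S = (0.4191, -8.028). ∠VSH = 83.5° gives SH at 35.00° from the x-axis; with |SH| = 16.0, H = (13.53, 1.150). SH is perpendicular to HE, so HE runs at -55.00°; with |HE| = 13.4, E = (21.21, -9.827). Then |BE| = |E − B| = 12.34.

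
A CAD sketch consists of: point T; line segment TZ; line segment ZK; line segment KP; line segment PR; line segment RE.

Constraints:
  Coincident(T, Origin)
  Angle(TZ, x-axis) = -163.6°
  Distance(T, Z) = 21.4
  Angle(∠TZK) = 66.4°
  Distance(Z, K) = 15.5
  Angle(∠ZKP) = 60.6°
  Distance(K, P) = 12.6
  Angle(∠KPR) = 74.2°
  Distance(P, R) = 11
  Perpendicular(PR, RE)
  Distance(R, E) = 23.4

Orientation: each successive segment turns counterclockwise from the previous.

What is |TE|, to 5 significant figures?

34.298

∠KPR = 74.2° gives PR at 175.20° from the x-axis; with |PR| = 11.0, R = (-17.094, -5.2010). PR ⟂ RE, so RE runs at -94.800°; with |RE| = 23.4, E = (-19.052, -28.519). Then |TE| = |E − T| = 34.298.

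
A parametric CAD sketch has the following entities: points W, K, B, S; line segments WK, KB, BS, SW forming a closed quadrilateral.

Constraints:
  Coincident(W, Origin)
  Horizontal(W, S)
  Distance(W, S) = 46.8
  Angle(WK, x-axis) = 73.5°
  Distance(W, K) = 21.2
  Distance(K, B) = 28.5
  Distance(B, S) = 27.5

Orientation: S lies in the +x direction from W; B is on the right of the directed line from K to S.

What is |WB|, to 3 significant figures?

20.2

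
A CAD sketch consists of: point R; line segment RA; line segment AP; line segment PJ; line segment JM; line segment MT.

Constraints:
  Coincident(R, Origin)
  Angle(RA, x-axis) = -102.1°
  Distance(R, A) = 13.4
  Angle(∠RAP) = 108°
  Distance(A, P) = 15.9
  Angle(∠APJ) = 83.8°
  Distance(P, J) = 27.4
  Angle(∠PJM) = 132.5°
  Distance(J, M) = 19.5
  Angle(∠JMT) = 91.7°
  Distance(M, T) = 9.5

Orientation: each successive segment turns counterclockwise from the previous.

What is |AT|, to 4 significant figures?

32.46

∠PJM = 132.5° gives JM at 113.6° from the x-axis; with |JM| = 19.5, M = (14.24, 21.84). ∠JMT = 91.7° gives MT at -158.1° from the x-axis; with |MT| = 9.5, T = (5.427, 18.30). Then |AT| = |T − A| = 32.46.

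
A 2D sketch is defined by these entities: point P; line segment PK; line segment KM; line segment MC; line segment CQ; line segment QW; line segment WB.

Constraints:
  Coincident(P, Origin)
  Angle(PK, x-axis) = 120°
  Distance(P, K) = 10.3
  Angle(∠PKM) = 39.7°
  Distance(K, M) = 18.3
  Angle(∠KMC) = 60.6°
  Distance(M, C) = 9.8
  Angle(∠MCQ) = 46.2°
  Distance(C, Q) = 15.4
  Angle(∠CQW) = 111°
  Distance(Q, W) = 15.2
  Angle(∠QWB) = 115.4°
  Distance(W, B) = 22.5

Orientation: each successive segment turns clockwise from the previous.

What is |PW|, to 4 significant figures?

25.70

∠MCQ = 46.2° gives CQ at 86.50° from the x-axis; with |CQ| = 15.4, Q = (5.479, 11.60). ∠CQW = 111.0° gives QW at 17.50° from the x-axis; with |QW| = 15.2, W = (19.98, 16.17). Then |PW| = |W − P| = 25.70.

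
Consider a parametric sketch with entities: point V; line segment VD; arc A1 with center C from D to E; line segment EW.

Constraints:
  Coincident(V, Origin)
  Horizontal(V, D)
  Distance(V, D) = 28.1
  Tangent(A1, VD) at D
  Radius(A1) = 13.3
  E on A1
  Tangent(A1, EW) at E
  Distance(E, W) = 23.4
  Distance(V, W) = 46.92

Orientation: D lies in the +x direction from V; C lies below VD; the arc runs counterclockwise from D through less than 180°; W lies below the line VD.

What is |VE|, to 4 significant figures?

24.15

V is at the origin; VD is horizontal with |VD| = 28.1 and D on the +x side, so D = (28.10, 0.000). Tangency of A1 to VD means the radius CD is perpendicular to VD, so C = D + (0, -13.3) = (28.10, -13.30). Since CE ⟂ EW (tangency), |CW| = √(13.3² + 23.4²) = 26.92 regardless of where E sits on A1. So W lies on both circle(V, 46.92) and circle(C, 26.92); the below-VD intersection is W = (24.56, -39.98). E is the foot of the tangent from W: E = (15.77, -18.29).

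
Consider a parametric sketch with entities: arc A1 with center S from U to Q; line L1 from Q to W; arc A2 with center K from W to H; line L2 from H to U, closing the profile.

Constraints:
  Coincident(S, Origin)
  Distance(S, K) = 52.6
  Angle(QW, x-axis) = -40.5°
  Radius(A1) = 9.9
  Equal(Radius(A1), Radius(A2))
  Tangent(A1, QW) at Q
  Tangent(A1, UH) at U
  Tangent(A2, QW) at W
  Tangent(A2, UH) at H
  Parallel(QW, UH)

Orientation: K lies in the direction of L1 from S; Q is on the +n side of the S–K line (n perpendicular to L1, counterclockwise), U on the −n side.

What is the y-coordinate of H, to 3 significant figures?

-41.7

Tangency of A1 to both parallel lines with radius 9.9 puts Q and U at S ± 9.9·n: Q = (6.43, 7.53), U = (-6.43, -7.53). Equal radii place W and H the same way about K: W = K + 9.9·n = (46.4, -26.6), H = K − 9.9·n = (33.6, -41.7). So H.y = -41.7.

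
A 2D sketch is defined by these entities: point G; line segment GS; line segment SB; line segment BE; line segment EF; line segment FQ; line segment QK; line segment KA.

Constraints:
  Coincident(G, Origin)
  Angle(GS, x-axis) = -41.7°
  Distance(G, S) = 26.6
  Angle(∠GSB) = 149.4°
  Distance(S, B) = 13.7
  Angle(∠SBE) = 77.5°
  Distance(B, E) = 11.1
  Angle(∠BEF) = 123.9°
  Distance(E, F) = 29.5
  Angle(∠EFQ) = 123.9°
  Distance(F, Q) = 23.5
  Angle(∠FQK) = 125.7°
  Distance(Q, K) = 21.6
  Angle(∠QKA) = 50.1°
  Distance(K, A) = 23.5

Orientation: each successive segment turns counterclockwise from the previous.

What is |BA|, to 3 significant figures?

31.3

G is at the origin; GS runs at -41.7° with length 26.6, so S = (19.9, -17.7). ∠GSB = 149.4° gives SB at -11.1° from the x-axis; with |SB| = 13.7, B = (33.3, -20.3). ∠SBE = 77.5° gives BE at 91.4° from the x-axis; with |BE| = 11.1, E = (33.0, -9.24). ∠BEF = 123.9° gives EF at 148° from the x-axis; with |EF| = 29.5, F = (8.15, 6.61). ∠EFQ = 123.9° gives FQ at -156° from the x-axis; with |FQ| = 23.5, Q = (-13.4, -2.79). ∠FQK = 125.7° gives QK at -102° from the x-axis; with |QK| = 21.6, K = (-17.9, -23.9). ∠QKA = 50.1° gives KA at 27.8° from the x-axis; with |KA| = 23.5, A = (2.88, -13.0). Then |BA| = |A − B| = 31.3.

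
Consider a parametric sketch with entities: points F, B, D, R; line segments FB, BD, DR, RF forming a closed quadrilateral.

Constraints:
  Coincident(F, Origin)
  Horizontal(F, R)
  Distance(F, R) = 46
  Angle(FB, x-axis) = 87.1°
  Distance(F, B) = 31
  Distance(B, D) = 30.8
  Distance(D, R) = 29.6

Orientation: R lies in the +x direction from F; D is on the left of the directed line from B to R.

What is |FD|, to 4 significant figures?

41.26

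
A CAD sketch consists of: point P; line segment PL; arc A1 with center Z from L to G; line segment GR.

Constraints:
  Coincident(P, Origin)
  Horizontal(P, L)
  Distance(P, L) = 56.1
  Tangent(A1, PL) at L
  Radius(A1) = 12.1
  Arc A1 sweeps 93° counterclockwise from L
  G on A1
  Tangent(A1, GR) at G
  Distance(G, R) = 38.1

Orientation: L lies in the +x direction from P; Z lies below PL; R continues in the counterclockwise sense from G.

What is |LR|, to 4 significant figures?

51.77

P is at the origin; PL is horizontal with |PL| = 56.1 and L on the +x side, so L = (56.10, 0.000). A1 meets PL tangentially, so ZL is at right angles to PL, so Z = L + (0, -12.1) = (56.10, -12.10). On A1, L sits at bearing 90° from Z; a 93° counterclockwise sweep puts G at bearing 183°, so G = Z + 12.1·(cos 183°, sin 183°) = (44.02, -12.73). The tangent condition forces ZG to be normal to GR, so GR runs along (−sin 183°, cos 183°); with |GR| = 38.1, R = (46.01, -50.78). Then |LR| = |R − L| = 51.77.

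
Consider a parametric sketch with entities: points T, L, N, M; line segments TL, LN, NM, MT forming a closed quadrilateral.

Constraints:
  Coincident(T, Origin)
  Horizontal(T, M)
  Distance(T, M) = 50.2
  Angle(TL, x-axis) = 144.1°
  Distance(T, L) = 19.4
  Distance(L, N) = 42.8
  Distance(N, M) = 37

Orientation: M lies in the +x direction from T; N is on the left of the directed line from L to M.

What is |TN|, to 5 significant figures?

35.952

Checks: |LN| = 42.80 ✓; |NM| = 37.00 ✓.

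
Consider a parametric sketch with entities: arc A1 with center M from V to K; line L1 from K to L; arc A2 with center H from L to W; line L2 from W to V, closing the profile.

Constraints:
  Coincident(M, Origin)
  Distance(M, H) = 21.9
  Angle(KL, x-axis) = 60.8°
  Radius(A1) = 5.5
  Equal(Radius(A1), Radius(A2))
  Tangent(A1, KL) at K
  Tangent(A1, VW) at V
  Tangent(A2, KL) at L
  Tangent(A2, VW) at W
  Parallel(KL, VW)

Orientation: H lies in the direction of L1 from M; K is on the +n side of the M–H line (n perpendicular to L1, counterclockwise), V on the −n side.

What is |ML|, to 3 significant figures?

22.6

The slot axis is L1's direction at 60.8°, so u = (cos 60.8°, sin 60.8°) = (0.488, 0.873) and n = (−sin 60.8°, cos 60.8°) = (-0.873, 0.488). M is at the origin and H lies 21.9 along u from M, so H = 21.9·u = (10.7, 19.1). Tangency of A1 to both parallel lines with radius 5.5 puts K and V at M ± 5.5·n: K = (-4.80, 2.68), V = (4.80, -2.68). Equal radii place L and W the same way about H: L = H + 5.5·n = (5.88, 21.8), W = H − 5.5·n = (15.5, 16.4). Then |ML| = |L − M| = 22.6.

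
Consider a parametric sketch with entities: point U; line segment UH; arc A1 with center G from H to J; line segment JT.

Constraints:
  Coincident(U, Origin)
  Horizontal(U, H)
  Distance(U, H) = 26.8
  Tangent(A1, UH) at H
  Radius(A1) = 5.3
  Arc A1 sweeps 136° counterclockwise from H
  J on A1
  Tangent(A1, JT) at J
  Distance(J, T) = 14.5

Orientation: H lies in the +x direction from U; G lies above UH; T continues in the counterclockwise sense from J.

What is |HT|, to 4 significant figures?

20.34

U is at the origin; U and H share the same y with |UH| = 26.8 and H on the +x side, so H = (26.80, 0.000). Tangency of A1 to UH means the radius GH is perpendicular to UH, so G = H + (0, 5.3) = (26.80, 5.300). On A1, H sits at bearing -90° from G; a 136° counterclockwise sweep puts J at bearing 46°, so J = G + 5.3·(cos 46°, sin 46°) = (30.48, 9.113). Since A1 is tangent to JT there, GJ ⟂ JT, so JT runs along (−sin 46°, cos 46°); with |JT| = 14.5, T = (20.05, 19.19). Then |HT| = |T − H| = 20.34.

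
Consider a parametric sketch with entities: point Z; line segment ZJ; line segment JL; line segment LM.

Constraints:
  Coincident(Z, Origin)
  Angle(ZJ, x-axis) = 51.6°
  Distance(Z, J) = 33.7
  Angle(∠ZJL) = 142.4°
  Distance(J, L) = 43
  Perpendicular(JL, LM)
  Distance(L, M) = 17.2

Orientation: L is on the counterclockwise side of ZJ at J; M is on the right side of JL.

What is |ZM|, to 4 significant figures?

79.27

Z is at the origin; ZJ runs at 51.6° with length 33.7, so J = 33.7·(cos 51.6°, sin 51.6°) = (20.93, 26.41). ∠ZJL = 142.4°, so JL runs at 51.6° + (180° − 142.4°) = 89.20° from the x-axis; with |JL| = 43.0, L = J + 43.0·(cos 89.20°, sin 89.20°) = (21.53, 69.41). JL is perpendicular to LM; with |LM| = 17.2 on the right of JL, M = L + 17.2·(0.9999, -0.01396) = (38.73, 69.17). Then |ZM| = |M − Z| = 79.27.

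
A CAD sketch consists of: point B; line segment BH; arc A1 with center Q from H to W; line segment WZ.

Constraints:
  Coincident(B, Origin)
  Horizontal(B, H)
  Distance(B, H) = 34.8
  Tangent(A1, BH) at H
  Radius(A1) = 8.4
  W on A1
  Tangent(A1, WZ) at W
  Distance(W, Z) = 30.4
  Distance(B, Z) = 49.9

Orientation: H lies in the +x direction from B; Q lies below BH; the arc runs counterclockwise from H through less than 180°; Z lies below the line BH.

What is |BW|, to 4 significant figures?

28.11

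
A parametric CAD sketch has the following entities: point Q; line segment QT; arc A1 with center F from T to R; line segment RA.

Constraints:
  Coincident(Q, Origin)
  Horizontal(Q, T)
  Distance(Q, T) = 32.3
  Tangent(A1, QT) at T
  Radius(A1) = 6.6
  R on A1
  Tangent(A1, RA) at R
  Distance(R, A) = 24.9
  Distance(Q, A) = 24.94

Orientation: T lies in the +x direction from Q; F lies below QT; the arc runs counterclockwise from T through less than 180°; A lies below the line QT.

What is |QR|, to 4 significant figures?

27.24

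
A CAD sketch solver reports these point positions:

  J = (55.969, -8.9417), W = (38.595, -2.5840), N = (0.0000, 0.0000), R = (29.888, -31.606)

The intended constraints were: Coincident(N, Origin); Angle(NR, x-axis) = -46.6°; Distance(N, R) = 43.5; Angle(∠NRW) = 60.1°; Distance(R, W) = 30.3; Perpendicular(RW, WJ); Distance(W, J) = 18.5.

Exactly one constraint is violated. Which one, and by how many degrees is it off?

Perpendicular(RW, WJ) — off by 3.40°.

N = (0.00, 0.00) ✓; NR at -46.60° ✓; |NR| = 43.50 ✓; ∠NRW = 60.10° ✓; |RW| = 30.30 ✓; ∠(RW, WJ) = 93.40° ✗; |WJ| = 18.50 ✓.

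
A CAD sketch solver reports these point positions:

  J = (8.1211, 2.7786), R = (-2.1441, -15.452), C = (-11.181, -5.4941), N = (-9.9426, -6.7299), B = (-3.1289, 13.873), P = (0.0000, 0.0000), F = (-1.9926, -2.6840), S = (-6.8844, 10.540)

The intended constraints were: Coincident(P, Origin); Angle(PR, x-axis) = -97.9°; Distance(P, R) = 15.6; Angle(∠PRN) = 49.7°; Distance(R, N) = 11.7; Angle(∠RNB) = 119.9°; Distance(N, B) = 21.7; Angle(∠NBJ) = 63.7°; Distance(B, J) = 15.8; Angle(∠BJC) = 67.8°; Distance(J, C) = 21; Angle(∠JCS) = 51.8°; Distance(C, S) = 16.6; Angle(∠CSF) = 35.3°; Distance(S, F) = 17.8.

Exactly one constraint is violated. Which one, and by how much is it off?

Distance(S, F) = 17.8 — off by 3.70.

P = (0.00, 0.00) ✓; PR at -97.90° ✓; |PR| = 15.60 ✓; ∠PRN = 49.70° ✓; |RN| = 11.70 ✓; ∠RNB = 119.9° ✓; |NB| = 21.70 ✓; ∠NBJ = 63.70° ✓; |BJ| = 15.80 ✓; ∠BJC = 67.80° ✓; |JC| = 21.00 ✓; ∠JCS = 51.80° ✓; |CS| = 16.60 ✓; ∠CSF = 35.30° ✓; |SF| = 14.10 ✗.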